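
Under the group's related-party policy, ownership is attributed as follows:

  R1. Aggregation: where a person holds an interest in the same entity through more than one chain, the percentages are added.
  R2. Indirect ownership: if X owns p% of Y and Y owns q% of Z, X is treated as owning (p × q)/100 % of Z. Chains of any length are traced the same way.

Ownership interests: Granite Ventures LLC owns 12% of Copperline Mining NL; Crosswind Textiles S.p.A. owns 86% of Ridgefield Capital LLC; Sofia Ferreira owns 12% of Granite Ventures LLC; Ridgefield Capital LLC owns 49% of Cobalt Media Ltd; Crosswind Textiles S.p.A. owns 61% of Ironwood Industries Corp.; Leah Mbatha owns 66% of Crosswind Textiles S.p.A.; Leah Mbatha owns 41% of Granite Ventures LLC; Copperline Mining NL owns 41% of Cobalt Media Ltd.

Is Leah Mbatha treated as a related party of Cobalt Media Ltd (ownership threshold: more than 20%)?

Chain via Crosswind Textiles S.p.A. → Ridgefield Capital LLC (R2): 66% × 86% × 49% = 27.8124% of Cobalt Media Ltd.
Chain via Granite Ventures LLC → Copperline Mining NL (R2): 41% × 12% × 41% = 2.0172% of Cobalt Media Ltd.
Aggregating (R1): 27.8124% + 2.0172% = 29.8296%.
29.8296% exceeds the 20% threshold, so Leah is a related party to Cobalt Media Ltd.

Yes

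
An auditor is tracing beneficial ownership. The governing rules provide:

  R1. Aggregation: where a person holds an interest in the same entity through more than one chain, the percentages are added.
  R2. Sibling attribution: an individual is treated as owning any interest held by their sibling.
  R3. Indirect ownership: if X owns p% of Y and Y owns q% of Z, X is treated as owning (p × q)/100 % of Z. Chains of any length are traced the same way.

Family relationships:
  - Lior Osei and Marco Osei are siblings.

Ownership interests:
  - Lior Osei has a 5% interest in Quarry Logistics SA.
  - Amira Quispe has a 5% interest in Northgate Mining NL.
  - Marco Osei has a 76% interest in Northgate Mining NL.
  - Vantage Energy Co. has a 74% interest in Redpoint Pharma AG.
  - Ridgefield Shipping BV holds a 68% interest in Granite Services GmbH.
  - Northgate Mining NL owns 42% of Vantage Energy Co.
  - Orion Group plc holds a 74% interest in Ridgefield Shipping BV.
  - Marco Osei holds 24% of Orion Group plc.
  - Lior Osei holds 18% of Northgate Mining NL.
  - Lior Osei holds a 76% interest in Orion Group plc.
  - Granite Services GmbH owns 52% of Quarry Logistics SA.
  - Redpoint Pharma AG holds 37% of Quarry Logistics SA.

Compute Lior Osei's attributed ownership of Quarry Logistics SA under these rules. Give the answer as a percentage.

41.976024%

By sibling attribution (R2), Lior Osei is treated as also owning Marco Osei's interest in Northgate Mining NL, giving 18% + 76% = 94%.
By sibling attribution (R2), Lior Osei is treated as also owning Marco Osei's interest in Orion Group plc, giving 76% + 24% = 100%.
Chain via Northgate Mining NL → Vantage Energy Co. → Redpoint Pharma AG (R3): 94% × 42% × 74% × 37% = 10.809624% of Quarry Logistics SA.
Chain via Orion Group plc → Ridgefield Shipping BV → Granite Services GmbH (R3): 100% × 74% × 68% × 52% = 26.1664% of Quarry Logistics SA.
Direct interest in Quarry Logistics SA: 5%.
Aggregating (R1): 10.809624% + 26.1664% + 5% = 41.976024%.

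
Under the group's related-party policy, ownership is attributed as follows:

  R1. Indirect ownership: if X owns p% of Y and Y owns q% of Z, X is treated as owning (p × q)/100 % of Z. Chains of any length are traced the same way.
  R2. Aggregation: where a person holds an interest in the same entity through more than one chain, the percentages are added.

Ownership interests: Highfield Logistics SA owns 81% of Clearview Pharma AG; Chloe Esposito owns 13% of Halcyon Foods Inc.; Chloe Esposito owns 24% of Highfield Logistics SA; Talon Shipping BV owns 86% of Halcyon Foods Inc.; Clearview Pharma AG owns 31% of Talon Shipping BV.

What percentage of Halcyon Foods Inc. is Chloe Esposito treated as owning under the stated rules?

18.182704%

Chain via Highfield Logistics SA → Clearview Pharma AG → Talon Shipping BV (R1): 24% × 81% × 31% × 86% = 5.182704% of Halcyon Foods Inc.
Direct interest in Halcyon Foods Inc: 13%.
Aggregating (R2): 5.182704% + 13% = 18.182704%.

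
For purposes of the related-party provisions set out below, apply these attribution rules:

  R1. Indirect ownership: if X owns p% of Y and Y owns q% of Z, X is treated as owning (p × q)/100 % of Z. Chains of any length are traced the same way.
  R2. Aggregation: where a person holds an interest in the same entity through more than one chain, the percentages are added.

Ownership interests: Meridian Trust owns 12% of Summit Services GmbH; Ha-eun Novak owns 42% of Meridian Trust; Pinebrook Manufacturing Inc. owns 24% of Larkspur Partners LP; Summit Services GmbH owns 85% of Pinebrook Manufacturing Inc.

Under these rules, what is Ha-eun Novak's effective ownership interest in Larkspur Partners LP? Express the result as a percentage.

Chain via Meridian Trust → Summit Services GmbH → Pinebrook Manufacturing Inc. (R1): 42% × 12% × 85% × 24% = 1.02816% of Larkspur Partners LP.

1.02816%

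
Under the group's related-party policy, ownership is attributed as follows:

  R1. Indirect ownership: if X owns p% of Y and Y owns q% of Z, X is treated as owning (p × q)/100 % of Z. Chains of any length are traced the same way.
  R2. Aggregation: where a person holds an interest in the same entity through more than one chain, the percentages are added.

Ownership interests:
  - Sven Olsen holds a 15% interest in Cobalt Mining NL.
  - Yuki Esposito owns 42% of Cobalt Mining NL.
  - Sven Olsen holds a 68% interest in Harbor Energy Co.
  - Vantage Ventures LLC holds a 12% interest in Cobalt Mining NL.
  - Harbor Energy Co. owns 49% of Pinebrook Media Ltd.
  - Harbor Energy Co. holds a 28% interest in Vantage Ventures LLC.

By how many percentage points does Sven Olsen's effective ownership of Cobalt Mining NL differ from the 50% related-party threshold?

32.7152

Chain via Harbor Energy Co. → Vantage Ventures LLC (R1): 68% × 28% × 12% = 2.2848% of Cobalt Mining NL.
Direct interest in Cobalt Mining NL: 15%.
Aggregating (R2): 2.2848% + 15% = 17.2848%.
17.2848% falls short of the 50% threshold by 32.7152 percentage points.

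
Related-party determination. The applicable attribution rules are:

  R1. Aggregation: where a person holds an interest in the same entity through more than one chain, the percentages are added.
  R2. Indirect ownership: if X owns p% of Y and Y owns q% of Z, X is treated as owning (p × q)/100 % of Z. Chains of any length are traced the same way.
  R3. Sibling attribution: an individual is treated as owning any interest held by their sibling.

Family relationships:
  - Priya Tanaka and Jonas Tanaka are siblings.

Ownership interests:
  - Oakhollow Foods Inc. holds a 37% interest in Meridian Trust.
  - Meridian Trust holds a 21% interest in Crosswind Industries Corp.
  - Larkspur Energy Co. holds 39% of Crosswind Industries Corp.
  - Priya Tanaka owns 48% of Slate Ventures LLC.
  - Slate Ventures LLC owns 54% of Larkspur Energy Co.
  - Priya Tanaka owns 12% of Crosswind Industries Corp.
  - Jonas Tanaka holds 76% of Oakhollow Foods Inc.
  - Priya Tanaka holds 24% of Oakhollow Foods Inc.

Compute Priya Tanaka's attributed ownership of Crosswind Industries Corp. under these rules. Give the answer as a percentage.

29.8788%

By sibling attribution (R3), Priya Tanaka is treated as also owning Jonas Tanaka's interest in Oakhollow Foods Inc, giving 24% + 76% = 100%.
Chain via Oakhollow Foods Inc. → Meridian Trust (R2): 100% × 37% × 21% = 7.77% of Crosswind Industries Corp.
Chain via Slate Ventures LLC → Larkspur Energy Co. (R2): 48% × 54% × 39% = 10.1088% of Crosswind Industries Corp.
Direct interest in Crosswind Industries Corp: 12%.
Aggregating (R1): 7.77% + 10.1088% + 12% = 29.8788%.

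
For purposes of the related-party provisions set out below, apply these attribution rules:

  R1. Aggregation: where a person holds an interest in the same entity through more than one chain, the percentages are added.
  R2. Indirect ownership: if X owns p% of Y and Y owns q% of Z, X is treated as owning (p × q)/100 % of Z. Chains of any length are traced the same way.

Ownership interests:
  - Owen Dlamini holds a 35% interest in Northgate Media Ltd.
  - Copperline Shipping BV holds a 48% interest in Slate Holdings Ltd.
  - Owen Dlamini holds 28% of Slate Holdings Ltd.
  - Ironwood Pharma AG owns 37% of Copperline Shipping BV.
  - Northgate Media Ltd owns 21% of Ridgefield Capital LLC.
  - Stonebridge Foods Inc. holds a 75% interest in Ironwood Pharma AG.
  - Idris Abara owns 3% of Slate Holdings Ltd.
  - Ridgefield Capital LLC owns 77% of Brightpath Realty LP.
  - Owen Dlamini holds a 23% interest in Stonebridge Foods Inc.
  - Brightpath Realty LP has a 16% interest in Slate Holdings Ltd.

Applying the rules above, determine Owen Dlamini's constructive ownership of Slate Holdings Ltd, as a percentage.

31.96912%

Chain via Northgate Media Ltd → Ridgefield Capital LLC → Brightpath Realty LP (R2): 35% × 21% × 77% × 16% = 0.90552% of Slate Holdings Ltd.
Chain via Stonebridge Foods Inc. → Ironwood Pharma AG → Copperline Shipping BV (R2): 23% × 75% × 37% × 48% = 3.0636% of Slate Holdings Ltd.
Direct interest in Slate Holdings Ltd: 28%.
Aggregating (R1): 0.90552% + 3.0636% + 28% = 31.96912%.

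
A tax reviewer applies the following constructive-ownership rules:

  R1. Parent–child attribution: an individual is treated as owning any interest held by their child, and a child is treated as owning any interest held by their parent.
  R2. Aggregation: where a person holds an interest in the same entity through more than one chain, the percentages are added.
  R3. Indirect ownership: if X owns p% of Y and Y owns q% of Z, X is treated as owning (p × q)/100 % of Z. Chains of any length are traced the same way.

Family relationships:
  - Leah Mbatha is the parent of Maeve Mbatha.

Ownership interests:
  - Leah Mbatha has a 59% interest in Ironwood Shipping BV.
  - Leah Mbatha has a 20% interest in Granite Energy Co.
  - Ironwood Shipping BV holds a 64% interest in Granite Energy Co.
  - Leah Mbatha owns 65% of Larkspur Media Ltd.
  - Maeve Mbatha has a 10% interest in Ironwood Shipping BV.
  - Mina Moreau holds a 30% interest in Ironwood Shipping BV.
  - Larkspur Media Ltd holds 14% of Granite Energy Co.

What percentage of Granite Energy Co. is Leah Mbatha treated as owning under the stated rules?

By parent–child attribution (R1), Leah Mbatha is treated as also owning Maeve Mbatha's interest in Ironwood Shipping BV, giving 59% + 10% = 69%.
Chain via Larkspur Media Ltd (R3): 65% × 14% = 9.1% of Granite Energy Co.
Chain via Ironwood Shipping BV (R3): 69% × 64% = 44.16% of Granite Energy Co.
Direct interest in Granite Energy Co: 20%.
Aggregating (R2): 9.1% + 44.16% + 20% = 73.26%.

73.26%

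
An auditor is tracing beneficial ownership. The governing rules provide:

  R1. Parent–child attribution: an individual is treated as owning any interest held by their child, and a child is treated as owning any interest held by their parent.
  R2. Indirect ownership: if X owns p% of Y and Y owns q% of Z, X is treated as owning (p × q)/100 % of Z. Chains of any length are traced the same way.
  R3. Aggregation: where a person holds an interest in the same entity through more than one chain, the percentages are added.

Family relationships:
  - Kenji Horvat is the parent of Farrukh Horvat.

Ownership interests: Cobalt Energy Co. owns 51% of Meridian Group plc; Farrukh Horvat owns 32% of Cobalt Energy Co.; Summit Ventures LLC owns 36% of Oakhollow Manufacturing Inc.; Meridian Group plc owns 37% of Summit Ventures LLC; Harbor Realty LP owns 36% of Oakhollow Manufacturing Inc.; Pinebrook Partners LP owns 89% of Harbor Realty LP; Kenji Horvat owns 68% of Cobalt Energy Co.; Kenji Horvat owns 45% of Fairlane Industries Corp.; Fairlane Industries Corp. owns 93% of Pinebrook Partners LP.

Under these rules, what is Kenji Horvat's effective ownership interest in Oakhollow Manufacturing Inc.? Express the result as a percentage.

By parent–child attribution (R1), Kenji Horvat is treated as also owning Farrukh Horvat's interest in Cobalt Energy Co, giving 68% + 32% = 100%.
Chain via Fairlane Industries Corp. → Pinebrook Partners LP → Harbor Realty LP (R2): 45% × 93% × 89% × 36% = 13.40874% of Oakhollow Manufacturing Inc.
Chain via Cobalt Energy Co. → Meridian Group plc → Summit Ventures LLC (R2): 100% × 51% × 37% × 36% = 6.7932% of Oakhollow Manufacturing Inc.
Aggregating (R3): 13.40874% + 6.7932% = 20.20194%.

20.20194%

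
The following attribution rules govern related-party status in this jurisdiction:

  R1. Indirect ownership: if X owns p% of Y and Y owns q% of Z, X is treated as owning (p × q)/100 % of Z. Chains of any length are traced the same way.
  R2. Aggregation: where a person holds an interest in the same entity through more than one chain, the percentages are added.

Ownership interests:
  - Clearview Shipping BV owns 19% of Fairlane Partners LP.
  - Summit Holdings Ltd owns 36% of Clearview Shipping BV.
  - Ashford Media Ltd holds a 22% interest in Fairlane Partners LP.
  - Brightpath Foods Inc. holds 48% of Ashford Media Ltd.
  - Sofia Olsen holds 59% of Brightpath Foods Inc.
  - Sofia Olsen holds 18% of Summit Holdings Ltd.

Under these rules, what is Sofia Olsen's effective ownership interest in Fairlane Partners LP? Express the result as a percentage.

7.4616%

Chain via Brightpath Foods Inc. → Ashford Media Ltd (R1): 59% × 48% × 22% = 6.2304% of Fairlane Partners LP.
Chain via Summit Holdings Ltd → Clearview Shipping BV (R1): 18% × 36% × 19% = 1.2312% of Fairlane Partners LP.
Aggregating (R2): 6.2304% + 1.2312% = 7.4616%.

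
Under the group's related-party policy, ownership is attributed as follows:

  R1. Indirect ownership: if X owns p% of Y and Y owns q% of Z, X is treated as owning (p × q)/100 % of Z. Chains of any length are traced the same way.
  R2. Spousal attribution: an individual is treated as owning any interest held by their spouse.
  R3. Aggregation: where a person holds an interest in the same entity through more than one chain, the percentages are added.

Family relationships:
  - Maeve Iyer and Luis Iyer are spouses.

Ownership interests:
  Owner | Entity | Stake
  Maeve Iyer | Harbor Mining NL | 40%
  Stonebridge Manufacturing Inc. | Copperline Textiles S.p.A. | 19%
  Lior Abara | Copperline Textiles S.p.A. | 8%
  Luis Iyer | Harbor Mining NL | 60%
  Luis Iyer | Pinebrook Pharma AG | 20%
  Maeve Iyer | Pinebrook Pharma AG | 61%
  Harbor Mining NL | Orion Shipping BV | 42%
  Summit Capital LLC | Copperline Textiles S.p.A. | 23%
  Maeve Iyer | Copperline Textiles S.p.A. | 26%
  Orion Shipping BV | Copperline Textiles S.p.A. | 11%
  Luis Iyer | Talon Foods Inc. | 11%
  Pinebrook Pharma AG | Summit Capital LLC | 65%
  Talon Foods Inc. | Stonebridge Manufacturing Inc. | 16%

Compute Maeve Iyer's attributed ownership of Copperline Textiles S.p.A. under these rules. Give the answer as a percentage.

43.0639%

By spousal attribution (R2), Maeve Iyer is treated as also owning Luis Iyer's interest in Harbor Mining NL, giving 40% + 60% = 100%.
By spousal attribution (R2), Maeve Iyer is treated as also owning Luis Iyer's interest in Pinebrook Pharma AG, giving 61% + 20% = 81%.
By spousal attribution (R2), Maeve Iyer is treated as owning Luis Iyer's 11% interest in Talon Foods Inc.
Chain via Harbor Mining NL → Orion Shipping BV (R1): 100% × 42% × 11% = 4.62% of Copperline Textiles S.p.A.
Chain via Pinebrook Pharma AG → Summit Capital LLC (R1): 81% × 65% × 23% = 12.1095% of Copperline Textiles S.p.A.
Direct interest in Copperline Textiles S.p.A: 26%.
Chain via Talon Foods Inc. → Stonebridge Manufacturing Inc. (R1): 11% × 16% × 19% = 0.3344% of Copperline Textiles S.p.A.
Aggregating (R3): 4.62% + 12.1095% + 26% + 0.3344% = 43.0639%.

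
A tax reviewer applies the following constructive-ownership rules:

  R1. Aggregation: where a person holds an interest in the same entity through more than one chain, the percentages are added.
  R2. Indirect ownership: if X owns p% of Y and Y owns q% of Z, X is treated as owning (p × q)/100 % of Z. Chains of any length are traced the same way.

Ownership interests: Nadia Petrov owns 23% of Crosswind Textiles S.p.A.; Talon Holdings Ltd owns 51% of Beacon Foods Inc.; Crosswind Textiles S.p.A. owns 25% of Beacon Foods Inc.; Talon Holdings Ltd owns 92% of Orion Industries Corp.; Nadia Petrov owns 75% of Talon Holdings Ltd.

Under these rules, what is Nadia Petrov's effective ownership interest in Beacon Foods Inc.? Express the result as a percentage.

44%

Chain via Crosswind Textiles S.p.A. (R2): 23% × 25% = 5.75% of Beacon Foods Inc.
Chain via Talon Holdings Ltd (R2): 75% × 51% = 38.25% of Beacon Foods Inc.
Aggregating (R1): 5.75% + 38.25% = 44%.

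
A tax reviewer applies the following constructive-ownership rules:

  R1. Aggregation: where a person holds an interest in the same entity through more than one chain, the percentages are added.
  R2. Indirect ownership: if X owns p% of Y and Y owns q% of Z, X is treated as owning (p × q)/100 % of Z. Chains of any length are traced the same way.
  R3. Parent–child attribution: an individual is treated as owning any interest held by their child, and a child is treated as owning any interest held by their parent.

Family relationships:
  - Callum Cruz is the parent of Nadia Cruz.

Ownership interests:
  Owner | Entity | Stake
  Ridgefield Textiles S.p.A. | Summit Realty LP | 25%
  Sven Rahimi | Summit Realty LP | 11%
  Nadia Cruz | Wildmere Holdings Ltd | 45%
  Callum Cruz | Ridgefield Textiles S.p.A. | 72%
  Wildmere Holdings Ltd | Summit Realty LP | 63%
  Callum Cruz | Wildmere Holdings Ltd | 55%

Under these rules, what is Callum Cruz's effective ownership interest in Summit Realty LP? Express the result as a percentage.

81%

By parent–child attribution (R3), Callum Cruz is treated as also owning Nadia Cruz's interest in Wildmere Holdings Ltd, giving 55% + 45% = 100%.
Chain via Ridgefield Textiles S.p.A. (R2): 72% × 25% = 18% of Summit Realty LP.
Chain via Wildmere Holdings Ltd (R2): 100% × 63% = 63% of Summit Realty LP.
Aggregating (R1): 18% + 63% = 81%.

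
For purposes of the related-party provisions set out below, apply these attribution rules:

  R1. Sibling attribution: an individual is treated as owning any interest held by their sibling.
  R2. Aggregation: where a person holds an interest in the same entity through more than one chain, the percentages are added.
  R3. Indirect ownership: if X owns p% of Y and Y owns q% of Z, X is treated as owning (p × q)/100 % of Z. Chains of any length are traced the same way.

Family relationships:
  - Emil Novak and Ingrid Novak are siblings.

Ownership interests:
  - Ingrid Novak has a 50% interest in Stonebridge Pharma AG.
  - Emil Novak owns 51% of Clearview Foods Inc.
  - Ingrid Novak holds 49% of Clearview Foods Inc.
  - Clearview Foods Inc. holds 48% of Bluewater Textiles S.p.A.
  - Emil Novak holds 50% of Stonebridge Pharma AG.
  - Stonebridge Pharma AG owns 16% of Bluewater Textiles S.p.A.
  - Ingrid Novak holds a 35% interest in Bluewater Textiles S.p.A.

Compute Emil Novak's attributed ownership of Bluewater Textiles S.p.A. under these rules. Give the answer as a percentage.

By sibling attribution (R1), Emil Novak is treated as also owning Ingrid Novak's interest in Clearview Foods Inc, giving 51% + 49% = 100%.
By sibling attribution (R1), Emil Novak is treated as also owning Ingrid Novak's interest in Stonebridge Pharma AG, giving 50% + 50% = 100%.
By sibling attribution (R1), Emil Novak is treated as owning Ingrid Novak's 35% interest in Bluewater Textiles S.p.A.
Chain via Clearview Foods Inc. (R3): 100% × 48% = 48% of Bluewater Textiles S.p.A.
Chain via Stonebridge Pharma AG (R3): 100% × 16% = 16% of Bluewater Textiles S.p.A.
Direct interest in Bluewater Textiles S.p.A: 35%.
Aggregating (R2): 48% + 16% + 35% = 99%.

99%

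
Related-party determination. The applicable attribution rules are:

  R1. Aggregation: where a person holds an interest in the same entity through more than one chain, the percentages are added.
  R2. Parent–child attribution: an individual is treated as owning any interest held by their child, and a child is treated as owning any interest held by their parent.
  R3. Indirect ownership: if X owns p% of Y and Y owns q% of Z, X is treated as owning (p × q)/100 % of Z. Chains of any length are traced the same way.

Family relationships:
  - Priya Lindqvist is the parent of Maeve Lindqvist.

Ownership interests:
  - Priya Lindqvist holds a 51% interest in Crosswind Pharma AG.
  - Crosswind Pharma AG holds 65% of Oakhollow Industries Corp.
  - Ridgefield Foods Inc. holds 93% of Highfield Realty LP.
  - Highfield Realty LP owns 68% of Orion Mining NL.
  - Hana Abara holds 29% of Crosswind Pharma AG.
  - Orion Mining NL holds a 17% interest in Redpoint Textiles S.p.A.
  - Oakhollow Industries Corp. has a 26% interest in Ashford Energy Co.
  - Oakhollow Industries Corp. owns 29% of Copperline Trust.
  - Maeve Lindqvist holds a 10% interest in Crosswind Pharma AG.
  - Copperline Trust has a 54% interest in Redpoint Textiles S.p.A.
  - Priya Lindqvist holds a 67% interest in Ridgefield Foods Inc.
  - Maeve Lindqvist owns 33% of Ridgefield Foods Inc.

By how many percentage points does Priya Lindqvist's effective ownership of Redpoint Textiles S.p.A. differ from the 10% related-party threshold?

By parent–child attribution (R2), Priya Lindqvist is treated as also owning Maeve Lindqvist's interest in Ridgefield Foods Inc, giving 67% + 33% = 100%.
By parent–child attribution (R2), Priya Lindqvist is treated as also owning Maeve Lindqvist's interest in Crosswind Pharma AG, giving 51% + 10% = 61%.
Chain via Ridgefield Foods Inc. → Highfield Realty LP → Orion Mining NL (R3): 100% × 93% × 68% × 17% = 10.7508% of Redpoint Textiles S.p.A.
Chain via Crosswind Pharma AG → Oakhollow Industries Corp. → Copperline Trust (R3): 61% × 65% × 29% × 54% = 6.20919% of Redpoint Textiles S.p.A.
Aggregating (R1): 10.7508% + 6.20919% = 16.95999%.
16.95999% exceeds the 10% threshold by 6.95999 percentage points.

6.95999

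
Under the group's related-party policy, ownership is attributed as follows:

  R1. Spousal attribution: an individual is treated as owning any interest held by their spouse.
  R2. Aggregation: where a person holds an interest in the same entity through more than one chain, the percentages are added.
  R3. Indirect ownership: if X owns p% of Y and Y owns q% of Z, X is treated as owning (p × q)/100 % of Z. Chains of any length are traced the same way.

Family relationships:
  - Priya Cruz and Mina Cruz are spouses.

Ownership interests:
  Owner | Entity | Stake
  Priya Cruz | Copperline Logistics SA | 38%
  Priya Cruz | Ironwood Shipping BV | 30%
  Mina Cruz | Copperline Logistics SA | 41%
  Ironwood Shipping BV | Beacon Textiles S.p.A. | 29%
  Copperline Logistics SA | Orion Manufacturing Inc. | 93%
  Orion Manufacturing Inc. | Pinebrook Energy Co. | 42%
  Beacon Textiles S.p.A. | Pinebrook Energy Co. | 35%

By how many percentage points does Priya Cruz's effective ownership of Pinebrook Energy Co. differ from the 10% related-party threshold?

By spousal attribution (R1), Priya Cruz is treated as also owning Mina Cruz's interest in Copperline Logistics SA, giving 38% + 41% = 79%.
Chain via Ironwood Shipping BV → Beacon Textiles S.p.A. (R3): 30% × 29% × 35% = 3.045% of Pinebrook Energy Co.
Chain via Copperline Logistics SA → Orion Manufacturing Inc. (R3): 79% × 93% × 42% = 30.8574% of Pinebrook Energy Co.
Aggregating (R2): 3.045% + 30.8574% = 33.9024%.
33.9024% exceeds the 10% threshold by 23.9024 percentage points.

23.9024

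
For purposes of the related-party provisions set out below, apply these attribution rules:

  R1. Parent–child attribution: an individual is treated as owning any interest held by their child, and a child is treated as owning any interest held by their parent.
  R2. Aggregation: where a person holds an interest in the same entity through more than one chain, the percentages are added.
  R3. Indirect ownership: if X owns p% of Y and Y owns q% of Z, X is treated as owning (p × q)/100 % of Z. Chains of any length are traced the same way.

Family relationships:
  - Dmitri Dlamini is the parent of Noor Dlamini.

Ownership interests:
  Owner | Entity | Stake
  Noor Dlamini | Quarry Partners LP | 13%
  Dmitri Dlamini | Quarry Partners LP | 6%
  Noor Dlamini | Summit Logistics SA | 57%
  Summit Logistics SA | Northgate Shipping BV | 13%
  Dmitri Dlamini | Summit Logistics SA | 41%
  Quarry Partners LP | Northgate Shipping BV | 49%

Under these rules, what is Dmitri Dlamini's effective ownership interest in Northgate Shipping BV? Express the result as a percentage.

By parent–child attribution (R1), Dmitri Dlamini is treated as also owning Noor Dlamini's interest in Quarry Partners LP, giving 6% + 13% = 19%.
By parent–child attribution (R1), Dmitri Dlamini is treated as also owning Noor Dlamini's interest in Summit Logistics SA, giving 41% + 57% = 98%.
Chain via Quarry Partners LP (R3): 19% × 49% = 9.31% of Northgate Shipping BV.
Chain via Summit Logistics SA (R3): 98% × 13% = 12.74% of Northgate Shipping BV.
Aggregating (R2): 9.31% + 12.74% = 22.05%.

22.05%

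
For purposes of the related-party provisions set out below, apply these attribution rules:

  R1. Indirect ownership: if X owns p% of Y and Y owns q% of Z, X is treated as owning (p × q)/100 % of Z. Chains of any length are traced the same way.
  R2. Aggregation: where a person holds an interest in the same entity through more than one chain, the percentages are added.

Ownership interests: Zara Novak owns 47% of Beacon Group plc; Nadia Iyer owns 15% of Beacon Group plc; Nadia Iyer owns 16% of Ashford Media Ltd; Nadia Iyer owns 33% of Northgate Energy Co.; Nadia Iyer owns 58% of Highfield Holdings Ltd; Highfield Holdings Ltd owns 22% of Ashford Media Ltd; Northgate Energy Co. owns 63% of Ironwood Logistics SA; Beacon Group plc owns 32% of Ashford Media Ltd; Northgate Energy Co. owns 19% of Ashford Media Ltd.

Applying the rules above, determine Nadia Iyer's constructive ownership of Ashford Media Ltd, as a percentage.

Chain via Highfield Holdings Ltd (R1): 58% × 22% = 12.76% of Ashford Media Ltd.
Chain via Northgate Energy Co. (R1): 33% × 19% = 6.27% of Ashford Media Ltd.
Chain via Beacon Group plc (R1): 15% × 32% = 4.8% of Ashford Media Ltd.
Direct interest in Ashford Media Ltd: 16%.
Aggregating (R2): 12.76% + 6.27% + 4.8% + 16% = 39.83%.

39.83%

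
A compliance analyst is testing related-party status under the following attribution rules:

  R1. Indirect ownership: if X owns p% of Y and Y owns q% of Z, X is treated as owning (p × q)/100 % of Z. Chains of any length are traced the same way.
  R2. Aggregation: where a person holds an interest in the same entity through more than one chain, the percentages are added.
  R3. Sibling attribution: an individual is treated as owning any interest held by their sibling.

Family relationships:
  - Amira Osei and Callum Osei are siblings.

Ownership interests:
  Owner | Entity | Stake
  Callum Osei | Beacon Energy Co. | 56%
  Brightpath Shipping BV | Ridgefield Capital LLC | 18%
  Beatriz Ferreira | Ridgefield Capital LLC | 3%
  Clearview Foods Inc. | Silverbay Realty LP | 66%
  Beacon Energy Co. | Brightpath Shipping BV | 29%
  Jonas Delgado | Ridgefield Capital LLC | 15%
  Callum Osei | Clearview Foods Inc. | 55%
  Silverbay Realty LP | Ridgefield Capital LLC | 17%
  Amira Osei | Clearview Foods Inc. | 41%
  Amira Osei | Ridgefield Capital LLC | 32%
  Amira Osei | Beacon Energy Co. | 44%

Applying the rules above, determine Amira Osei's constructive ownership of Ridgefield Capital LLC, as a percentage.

By sibling attribution (R3), Amira Osei is treated as also owning Callum Osei's interest in Clearview Foods Inc, giving 41% + 55% = 96%.
By sibling attribution (R3), Amira Osei is treated as also owning Callum Osei's interest in Beacon Energy Co, giving 44% + 56% = 100%.
Chain via Clearview Foods Inc. → Silverbay Realty LP (R1): 96% × 66% × 17% = 10.7712% of Ridgefield Capital LLC.
Chain via Beacon Energy Co. → Brightpath Shipping BV (R1): 100% × 29% × 18% = 5.22% of Ridgefield Capital LLC.
Direct interest in Ridgefield Capital LLC: 32%.
Aggregating (R2): 10.7712% + 5.22% + 32% = 47.9912%.

47.9912%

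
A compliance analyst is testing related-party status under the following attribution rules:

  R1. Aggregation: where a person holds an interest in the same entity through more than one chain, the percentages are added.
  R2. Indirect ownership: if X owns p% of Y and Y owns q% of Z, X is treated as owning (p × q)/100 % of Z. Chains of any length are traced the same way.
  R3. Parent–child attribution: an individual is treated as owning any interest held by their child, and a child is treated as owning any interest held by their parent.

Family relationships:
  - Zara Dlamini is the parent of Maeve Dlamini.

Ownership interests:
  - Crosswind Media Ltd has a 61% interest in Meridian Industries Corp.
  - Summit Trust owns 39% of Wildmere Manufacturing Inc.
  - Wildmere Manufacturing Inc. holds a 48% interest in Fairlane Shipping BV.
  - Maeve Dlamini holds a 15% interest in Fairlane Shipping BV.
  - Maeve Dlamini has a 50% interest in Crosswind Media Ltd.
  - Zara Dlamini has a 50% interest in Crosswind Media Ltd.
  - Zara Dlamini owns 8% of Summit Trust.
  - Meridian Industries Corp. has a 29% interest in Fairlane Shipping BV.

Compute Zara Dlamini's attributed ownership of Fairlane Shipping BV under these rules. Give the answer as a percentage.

34.1876%

By parent–child attribution (R3), Zara Dlamini is treated as also owning Maeve Dlamini's interest in Crosswind Media Ltd, giving 50% + 50% = 100%.
By parent–child attribution (R3), Zara Dlamini is treated as owning Maeve Dlamini's 15% interest in Fairlane Shipping BV.
Chain via Summit Trust → Wildmere Manufacturing Inc. (R2): 8% × 39% × 48% = 1.4976% of Fairlane Shipping BV.
Chain via Crosswind Media Ltd → Meridian Industries Corp. (R2): 100% × 61% × 29% = 17.69% of Fairlane Shipping BV.
Direct interest in Fairlane Shipping BV: 15%.
Aggregating (R1): 1.4976% + 17.69% + 15% = 34.1876%.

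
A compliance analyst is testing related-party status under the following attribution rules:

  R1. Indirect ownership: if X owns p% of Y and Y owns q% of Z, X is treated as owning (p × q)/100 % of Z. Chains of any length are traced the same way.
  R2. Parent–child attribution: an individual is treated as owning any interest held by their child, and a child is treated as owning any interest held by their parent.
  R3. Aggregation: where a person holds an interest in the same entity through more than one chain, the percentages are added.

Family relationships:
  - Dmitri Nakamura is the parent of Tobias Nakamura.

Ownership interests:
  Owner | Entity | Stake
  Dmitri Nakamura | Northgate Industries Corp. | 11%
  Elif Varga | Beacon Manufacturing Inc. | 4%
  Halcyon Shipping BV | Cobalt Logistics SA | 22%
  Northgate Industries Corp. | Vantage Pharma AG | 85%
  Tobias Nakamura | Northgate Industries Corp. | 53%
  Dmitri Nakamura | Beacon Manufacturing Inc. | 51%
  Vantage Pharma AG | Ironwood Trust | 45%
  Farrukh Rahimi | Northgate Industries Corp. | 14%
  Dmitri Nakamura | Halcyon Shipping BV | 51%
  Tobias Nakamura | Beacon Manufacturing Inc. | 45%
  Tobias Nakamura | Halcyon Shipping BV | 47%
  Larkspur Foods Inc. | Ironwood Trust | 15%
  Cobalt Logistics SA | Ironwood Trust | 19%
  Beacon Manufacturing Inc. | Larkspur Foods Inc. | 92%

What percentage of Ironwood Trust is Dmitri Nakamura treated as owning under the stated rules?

41.8244%

By parent–child attribution (R2), Dmitri Nakamura is treated as also owning Tobias Nakamura's interest in Halcyon Shipping BV, giving 51% + 47% = 98%.
By parent–child attribution (R2), Dmitri Nakamura is treated as also owning Tobias Nakamura's interest in Beacon Manufacturing Inc, giving 51% + 45% = 96%.
By parent–child attribution (R2), Dmitri Nakamura is treated as also owning Tobias Nakamura's interest in Northgate Industries Corp, giving 11% + 53% = 64%.
Chain via Halcyon Shipping BV → Cobalt Logistics SA (R1): 98% × 22% × 19% = 4.0964% of Ironwood Trust.
Chain via Beacon Manufacturing Inc. → Larkspur Foods Inc. (R1): 96% × 92% × 15% = 13.248% of Ironwood Trust.
Chain via Northgate Industries Corp. → Vantage Pharma AG (R1): 64% × 85% × 45% = 24.48% of Ironwood Trust.
Aggregating (R3): 4.0964% + 13.248% + 24.48% = 41.8244%.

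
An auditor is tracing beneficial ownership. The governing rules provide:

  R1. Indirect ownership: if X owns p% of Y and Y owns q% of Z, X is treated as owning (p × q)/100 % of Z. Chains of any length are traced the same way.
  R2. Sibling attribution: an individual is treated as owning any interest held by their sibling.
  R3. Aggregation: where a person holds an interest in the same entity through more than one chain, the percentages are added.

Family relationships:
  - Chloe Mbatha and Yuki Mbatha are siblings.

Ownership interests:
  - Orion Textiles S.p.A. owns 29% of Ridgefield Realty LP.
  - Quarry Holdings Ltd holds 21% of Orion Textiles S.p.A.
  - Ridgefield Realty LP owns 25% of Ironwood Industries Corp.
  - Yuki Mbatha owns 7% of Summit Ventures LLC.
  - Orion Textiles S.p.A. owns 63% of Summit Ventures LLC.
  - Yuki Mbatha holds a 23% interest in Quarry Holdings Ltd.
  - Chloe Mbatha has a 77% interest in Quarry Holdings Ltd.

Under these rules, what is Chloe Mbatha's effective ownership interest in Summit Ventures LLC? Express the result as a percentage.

By sibling attribution (R2), Chloe Mbatha is treated as also owning Yuki Mbatha's interest in Quarry Holdings Ltd, giving 77% + 23% = 100%.
By sibling attribution (R2), Chloe Mbatha is treated as owning Yuki Mbatha's 7% interest in Summit Ventures LLC.
Chain via Quarry Holdings Ltd → Orion Textiles S.p.A. (R1): 100% × 21% × 63% = 13.23% of Summit Ventures LLC.
Direct interest in Summit Ventures LLC: 7%.
Aggregating (R3): 13.23% + 7% = 20.23%.

20.23%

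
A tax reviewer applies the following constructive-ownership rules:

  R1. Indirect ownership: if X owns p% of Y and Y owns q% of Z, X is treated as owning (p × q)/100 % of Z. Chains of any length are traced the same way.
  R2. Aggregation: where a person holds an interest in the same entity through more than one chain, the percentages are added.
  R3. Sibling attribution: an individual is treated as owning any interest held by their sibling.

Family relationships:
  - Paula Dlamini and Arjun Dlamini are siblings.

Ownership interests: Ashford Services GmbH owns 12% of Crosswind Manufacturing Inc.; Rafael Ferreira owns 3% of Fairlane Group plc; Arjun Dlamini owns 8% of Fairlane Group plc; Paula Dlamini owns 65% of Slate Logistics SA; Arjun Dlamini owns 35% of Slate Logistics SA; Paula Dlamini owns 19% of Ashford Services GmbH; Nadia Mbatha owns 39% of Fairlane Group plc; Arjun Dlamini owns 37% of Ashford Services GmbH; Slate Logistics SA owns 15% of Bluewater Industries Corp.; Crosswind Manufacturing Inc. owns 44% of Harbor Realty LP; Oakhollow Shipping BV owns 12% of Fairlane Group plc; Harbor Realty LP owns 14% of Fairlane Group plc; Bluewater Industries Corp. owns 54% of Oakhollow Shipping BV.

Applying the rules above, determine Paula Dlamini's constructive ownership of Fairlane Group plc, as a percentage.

By sibling attribution (R3), Paula Dlamini is treated as also owning Arjun Dlamini's interest in Slate Logistics SA, giving 65% + 35% = 100%.
By sibling attribution (R3), Paula Dlamini is treated as also owning Arjun Dlamini's interest in Ashford Services GmbH, giving 19% + 37% = 56%.
By sibling attribution (R3), Paula Dlamini is treated as owning Arjun Dlamini's 8% interest in Fairlane Group plc.
Chain via Slate Logistics SA → Bluewater Industries Corp. → Oakhollow Shipping BV (R1): 100% × 15% × 54% × 12% = 0.972% of Fairlane Group plc.
Chain via Ashford Services GmbH → Crosswind Manufacturing Inc. → Harbor Realty LP (R1): 56% × 12% × 44% × 14% = 0.413952% of Fairlane Group plc.
Direct interest in Fairlane Group plc: 8%.
Aggregating (R2): 0.972% + 0.413952% + 8% = 9.385952%.

9.385952%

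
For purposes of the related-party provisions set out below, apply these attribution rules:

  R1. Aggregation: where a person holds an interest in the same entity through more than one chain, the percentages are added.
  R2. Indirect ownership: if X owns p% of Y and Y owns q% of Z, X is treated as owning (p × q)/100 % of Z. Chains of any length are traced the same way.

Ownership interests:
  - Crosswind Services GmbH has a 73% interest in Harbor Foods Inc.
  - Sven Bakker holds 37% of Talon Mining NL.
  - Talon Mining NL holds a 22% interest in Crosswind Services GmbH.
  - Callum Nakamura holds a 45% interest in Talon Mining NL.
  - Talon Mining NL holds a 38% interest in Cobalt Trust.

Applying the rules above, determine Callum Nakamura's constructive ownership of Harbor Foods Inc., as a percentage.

7.227%

Chain via Talon Mining NL → Crosswind Services GmbH (R2): 45% × 22% × 73% = 7.227% of Harbor Foods Inc.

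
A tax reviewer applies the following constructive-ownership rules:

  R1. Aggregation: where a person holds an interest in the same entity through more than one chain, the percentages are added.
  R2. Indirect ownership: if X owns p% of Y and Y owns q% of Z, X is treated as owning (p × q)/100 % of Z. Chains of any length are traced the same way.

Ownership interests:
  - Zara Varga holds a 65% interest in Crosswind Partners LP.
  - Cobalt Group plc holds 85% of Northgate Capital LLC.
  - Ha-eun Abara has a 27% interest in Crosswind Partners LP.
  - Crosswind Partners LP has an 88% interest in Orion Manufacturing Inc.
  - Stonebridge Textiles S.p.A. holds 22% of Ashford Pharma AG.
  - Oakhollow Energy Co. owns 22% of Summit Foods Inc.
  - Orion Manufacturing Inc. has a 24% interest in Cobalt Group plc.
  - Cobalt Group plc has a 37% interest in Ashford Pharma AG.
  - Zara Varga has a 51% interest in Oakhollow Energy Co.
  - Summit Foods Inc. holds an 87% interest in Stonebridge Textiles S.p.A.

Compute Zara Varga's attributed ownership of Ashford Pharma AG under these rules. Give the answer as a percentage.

7.226868%

Chain via Crosswind Partners LP → Orion Manufacturing Inc. → Cobalt Group plc (R2): 65% × 88% × 24% × 37% = 5.07936% of Ashford Pharma AG.
Chain via Oakhollow Energy Co. → Summit Foods Inc. → Stonebridge Textiles S.p.A. (R2): 51% × 22% × 87% × 22% = 2.147508% of Ashford Pharma AG.
Aggregating (R1): 5.07936% + 2.147508% = 7.226868%.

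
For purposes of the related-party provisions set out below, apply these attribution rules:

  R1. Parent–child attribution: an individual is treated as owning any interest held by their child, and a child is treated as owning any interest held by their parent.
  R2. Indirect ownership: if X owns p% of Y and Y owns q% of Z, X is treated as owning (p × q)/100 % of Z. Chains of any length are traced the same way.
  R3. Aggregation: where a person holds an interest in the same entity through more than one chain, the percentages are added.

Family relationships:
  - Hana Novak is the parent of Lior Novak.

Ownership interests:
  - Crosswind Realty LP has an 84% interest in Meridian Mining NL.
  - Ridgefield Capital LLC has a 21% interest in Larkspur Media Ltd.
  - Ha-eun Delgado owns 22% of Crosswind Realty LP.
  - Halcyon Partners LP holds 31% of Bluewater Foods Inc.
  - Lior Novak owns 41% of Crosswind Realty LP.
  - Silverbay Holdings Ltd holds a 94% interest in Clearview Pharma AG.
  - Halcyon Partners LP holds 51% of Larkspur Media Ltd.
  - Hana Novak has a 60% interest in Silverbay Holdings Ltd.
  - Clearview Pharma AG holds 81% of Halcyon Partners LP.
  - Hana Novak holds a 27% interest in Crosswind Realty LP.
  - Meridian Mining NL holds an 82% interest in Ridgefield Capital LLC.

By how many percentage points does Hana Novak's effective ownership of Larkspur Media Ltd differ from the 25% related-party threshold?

8.134904

By parent–child attribution (R1), Hana Novak is treated as also owning Lior Novak's interest in Crosswind Realty LP, giving 27% + 41% = 68%.
Chain via Crosswind Realty LP → Meridian Mining NL → Ridgefield Capital LLC (R2): 68% × 84% × 82% × 21% = 9.836064% of Larkspur Media Ltd.
Chain via Silverbay Holdings Ltd → Clearview Pharma AG → Halcyon Partners LP (R2): 60% × 94% × 81% × 51% = 23.29884% of Larkspur Media Ltd.
Aggregating (R3): 9.836064% + 23.29884% = 33.134904%.
33.134904% exceeds the 25% threshold by 8.134904 percentage points.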